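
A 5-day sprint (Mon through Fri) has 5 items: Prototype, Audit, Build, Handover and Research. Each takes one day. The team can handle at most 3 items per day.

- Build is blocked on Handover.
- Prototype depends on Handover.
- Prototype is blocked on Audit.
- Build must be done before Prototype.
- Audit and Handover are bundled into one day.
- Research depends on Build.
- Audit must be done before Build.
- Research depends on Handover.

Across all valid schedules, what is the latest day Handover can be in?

Wed

Downstream work caps Handover at Wed.
Handover at Wed is achievable: Build in Thu, Handover in Wed, Prototype in Fri, Research in Fri, Audit in Wed.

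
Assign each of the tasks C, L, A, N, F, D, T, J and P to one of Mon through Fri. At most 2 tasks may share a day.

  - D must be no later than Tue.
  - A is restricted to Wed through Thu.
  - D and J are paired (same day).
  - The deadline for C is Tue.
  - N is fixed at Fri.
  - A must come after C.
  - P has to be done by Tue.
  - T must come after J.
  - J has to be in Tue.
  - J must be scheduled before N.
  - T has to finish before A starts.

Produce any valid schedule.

D=Tue, N=Fri, P=Mon, F=Thu, A=Thu, L=Wed, C=Mon, J=Tue, T=Wed

Checking: J(Tue) before N(Fri); T(Wed) before A(Thu); C(Mon) before A(Thu); J(Tue) before T(Wed); D = J = Tue; N=Fri in [Fri,Fri]; J=Tue in [Tue,Tue]; A=Thu in [Wed,Thu]; P=Mon in [Mon,Tue]; C=Mon in [Mon,Tue]; D=Tue in [Mon,Tue]; max 2 per day (cap 2).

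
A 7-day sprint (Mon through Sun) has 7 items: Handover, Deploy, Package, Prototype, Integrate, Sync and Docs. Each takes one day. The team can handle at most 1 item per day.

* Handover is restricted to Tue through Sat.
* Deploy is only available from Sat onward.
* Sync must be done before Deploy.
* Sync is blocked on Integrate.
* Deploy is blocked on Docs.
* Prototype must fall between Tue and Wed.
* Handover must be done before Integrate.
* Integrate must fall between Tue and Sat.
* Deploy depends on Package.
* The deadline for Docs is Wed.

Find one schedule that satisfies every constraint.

Docs -> Mon, Prototype -> Tue, Deploy -> Sun, Handover -> Wed, Sync -> Fri, Integrate -> Thu, Package -> Sat

Checking: Handover(Wed) before Integrate(Thu); Integrate(Thu) before Sync(Fri); Sync(Fri) before Deploy(Sun); Docs(Mon) before Deploy(Sun); Package(Sat) before Deploy(Sun); Docs=Mon in [Mon,Wed]; Integrate=Thu in [Tue,Sat]; Prototype=Tue in [Tue,Wed]; Handover=Wed in [Tue,Sat]; Deploy=Sun in [Sat,Sun]; max 1 per day (cap 1).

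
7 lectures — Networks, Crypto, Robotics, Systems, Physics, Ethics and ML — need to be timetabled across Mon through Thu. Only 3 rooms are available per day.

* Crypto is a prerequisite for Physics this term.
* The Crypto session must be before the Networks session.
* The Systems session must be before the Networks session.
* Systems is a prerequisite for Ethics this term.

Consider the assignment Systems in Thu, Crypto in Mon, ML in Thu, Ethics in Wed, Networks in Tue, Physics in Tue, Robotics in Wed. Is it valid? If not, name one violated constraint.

Invalid. The Systems session must be before the Networks session.

The Crypto session must be before the Networks session — holds.
Crypto is a prerequisite for Physics this term — holds.
Systems is a prerequisite for Ethics this term — violated.
Only 3 rooms are available per day — holds.
The Systems session must be before the Networks session — violated.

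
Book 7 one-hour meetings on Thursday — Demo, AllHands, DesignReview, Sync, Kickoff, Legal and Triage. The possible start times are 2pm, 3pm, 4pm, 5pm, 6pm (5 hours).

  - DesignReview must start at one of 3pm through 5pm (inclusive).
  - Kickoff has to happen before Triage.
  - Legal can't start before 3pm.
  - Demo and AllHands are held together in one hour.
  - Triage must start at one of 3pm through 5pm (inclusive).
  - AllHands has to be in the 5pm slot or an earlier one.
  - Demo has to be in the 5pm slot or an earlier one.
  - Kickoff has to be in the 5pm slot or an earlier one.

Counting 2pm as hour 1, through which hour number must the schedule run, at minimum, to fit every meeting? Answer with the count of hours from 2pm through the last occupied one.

The precedence chain requires at least 2 distinct hours.
2 works (last occupied hour: 3pm): for example Legal -> 3pm, Kickoff -> 2pm, Sync -> 2pm, DesignReview -> 3pm, Demo -> 2pm, Triage -> 3pm, AllHands -> 2pm.

2 hours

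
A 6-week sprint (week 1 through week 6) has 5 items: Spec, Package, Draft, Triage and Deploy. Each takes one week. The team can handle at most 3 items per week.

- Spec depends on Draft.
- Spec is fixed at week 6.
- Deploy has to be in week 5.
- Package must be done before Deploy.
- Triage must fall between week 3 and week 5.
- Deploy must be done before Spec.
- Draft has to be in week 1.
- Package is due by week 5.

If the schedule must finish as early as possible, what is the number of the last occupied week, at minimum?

The precedence chain requires at least 3 distinct weeks.
With at most 3 per week and 5 work items, at least 2 weeks are needed.
Spec can't be placed before week 6, so the schedule must run through at least week 6.
6 works (last occupied week: week 6): for example Spec -> week 6; Triage -> week 3; Package -> week 1; Draft -> week 1; Deploy -> week 5.

6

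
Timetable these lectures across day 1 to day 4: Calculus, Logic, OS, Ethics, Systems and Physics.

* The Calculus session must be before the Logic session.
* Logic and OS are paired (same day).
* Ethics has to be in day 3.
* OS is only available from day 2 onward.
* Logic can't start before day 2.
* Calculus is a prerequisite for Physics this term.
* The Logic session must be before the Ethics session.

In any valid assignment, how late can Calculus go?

day 1

Downstream work caps Calculus at day 1.
Calculus at day 1 is achievable: Systems=day 1, Physics=day 2, Calculus=day 1, OS=day 2, Ethics=day 3, Logic=day 2.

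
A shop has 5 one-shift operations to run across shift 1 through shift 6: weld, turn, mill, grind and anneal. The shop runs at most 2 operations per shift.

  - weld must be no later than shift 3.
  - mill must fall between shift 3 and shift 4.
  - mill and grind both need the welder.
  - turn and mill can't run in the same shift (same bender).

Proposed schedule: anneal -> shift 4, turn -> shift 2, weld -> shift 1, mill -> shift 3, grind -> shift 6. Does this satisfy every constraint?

Yes, all constraints hold

weld must be no later than shift 3 — holds.
turn and mill can't run in the same shift (same bender) — holds.
The shop runs at most 2 operations per shift — holds.
mill and grind both need the welder — holds.
mill must fall between shift 3 and shift 4 — holds.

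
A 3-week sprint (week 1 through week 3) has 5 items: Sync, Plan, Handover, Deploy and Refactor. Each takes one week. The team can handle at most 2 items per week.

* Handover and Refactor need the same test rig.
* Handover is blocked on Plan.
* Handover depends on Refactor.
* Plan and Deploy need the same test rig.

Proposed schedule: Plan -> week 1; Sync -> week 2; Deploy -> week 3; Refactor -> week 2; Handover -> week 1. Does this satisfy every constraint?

No — it violates: Handover depends on Refactor

Handover depends on Refactor — violated.
Handover and Refactor need the same test rig — holds.
Plan and Deploy need the same test rig — holds.
The team can handle at most 2 items per week — holds.
Handover is blocked on Plan — violated.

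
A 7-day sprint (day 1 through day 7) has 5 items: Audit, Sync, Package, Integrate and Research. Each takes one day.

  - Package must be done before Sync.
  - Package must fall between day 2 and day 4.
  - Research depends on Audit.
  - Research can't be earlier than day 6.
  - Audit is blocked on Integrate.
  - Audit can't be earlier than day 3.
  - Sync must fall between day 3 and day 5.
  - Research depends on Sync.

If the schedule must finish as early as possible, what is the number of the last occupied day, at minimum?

The precedence chain requires at least 3 distinct days.
Research can't be placed before day 6, so the schedule must run through at least day 6.
6 works (last occupied day: day 6): for example Research -> day 6, Audit -> day 3, Sync -> day 3, Integrate -> day 1, Package -> day 2.

day 6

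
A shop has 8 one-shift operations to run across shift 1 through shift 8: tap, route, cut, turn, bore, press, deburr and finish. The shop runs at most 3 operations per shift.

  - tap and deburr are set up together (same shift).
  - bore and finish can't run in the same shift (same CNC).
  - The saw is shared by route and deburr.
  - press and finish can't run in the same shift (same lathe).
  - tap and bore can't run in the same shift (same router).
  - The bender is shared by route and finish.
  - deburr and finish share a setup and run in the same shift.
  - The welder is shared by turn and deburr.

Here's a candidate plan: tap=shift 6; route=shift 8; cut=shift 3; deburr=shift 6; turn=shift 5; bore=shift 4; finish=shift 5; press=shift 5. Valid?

press and finish can't run in the same shift (same lathe) — violated.
tap and deburr are set up together (same shift) — holds.
The bender is shared by route and finish — holds.
deburr and finish share a setup and run in the same shift — violated.
The welder is shared by turn and deburr — holds.
bore and finish can't run in the same shift (same CNC) — holds.
tap and bore can't run in the same shift (same router) — holds.
The saw is shared by route and deburr — holds.
The shop runs at most 3 operations per shift — holds.

Invalid. press and finish can't run in the same shift (same lathe).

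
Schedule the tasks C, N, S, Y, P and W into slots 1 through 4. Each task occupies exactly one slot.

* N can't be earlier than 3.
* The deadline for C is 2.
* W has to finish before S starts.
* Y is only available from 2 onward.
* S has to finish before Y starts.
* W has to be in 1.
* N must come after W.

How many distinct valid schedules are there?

Splitting on C: it can be 1 (24), 2 (24). Listing each branch's schedules as (N, S, Y, P, W):
C=1: (3,2,3,1,1) (3,2,3,2,1) (3,2,3,3,1) (3,2,3,4,1) (3,2,4,1,1) (3,2,4,2,1) (3,2,4,3,1) (3,2,4,4,1) (3,3,4,1,1) (3,3,4,2,1) (3,3,4,3,1) (3,3,4,4,1) (4,2,3,1,1) (4,2,3,2,1) (4,2,3,3,1) (4,2,3,4,1) (4,2,4,1,1) (4,2,4,2,1) (4,2,4,3,1) (4,2,4,4,1) (4,3,4,1,1) (4,3,4,2,1) (4,3,4,3,1) (4,3,4,4,1) — 24.
C=2: (3,2,3,1,1) (3,2,3,2,1) (3,2,3,3,1) (3,2,3,4,1) (3,2,4,1,1) (3,2,4,2,1) (3,2,4,3,1) (3,2,4,4,1) (3,3,4,1,1) (3,3,4,2,1) (3,3,4,3,1) (3,3,4,4,1) (4,2,3,1,1) (4,2,3,2,1) (4,2,3,3,1) (4,2,3,4,1) (4,2,4,1,1) (4,2,4,2,1) (4,2,4,3,1) (4,2,4,4,1) (4,3,4,1,1) (4,3,4,2,1) (4,3,4,3,1) (4,3,4,4,1) — 24.
Summing: 24 + 24 = 48.

48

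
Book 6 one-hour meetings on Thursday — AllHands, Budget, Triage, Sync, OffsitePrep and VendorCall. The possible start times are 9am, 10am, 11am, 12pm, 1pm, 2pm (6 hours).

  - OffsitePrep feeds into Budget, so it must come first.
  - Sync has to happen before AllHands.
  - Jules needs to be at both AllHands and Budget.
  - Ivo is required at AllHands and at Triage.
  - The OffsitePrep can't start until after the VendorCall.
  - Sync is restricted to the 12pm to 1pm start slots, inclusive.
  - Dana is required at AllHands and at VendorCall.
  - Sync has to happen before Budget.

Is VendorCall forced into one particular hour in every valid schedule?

No

VendorCall can be 9am (e.g. Budget in 1pm, Triage in 9am, OffsitePrep in 10am, AllHands in 2pm, VendorCall in 9am, Sync in 12pm) or 10am (e.g. OffsitePrep -> 11am, Sync -> 12pm, AllHands -> 2pm, VendorCall -> 10am, Triage -> 9am, Budget -> 1pm).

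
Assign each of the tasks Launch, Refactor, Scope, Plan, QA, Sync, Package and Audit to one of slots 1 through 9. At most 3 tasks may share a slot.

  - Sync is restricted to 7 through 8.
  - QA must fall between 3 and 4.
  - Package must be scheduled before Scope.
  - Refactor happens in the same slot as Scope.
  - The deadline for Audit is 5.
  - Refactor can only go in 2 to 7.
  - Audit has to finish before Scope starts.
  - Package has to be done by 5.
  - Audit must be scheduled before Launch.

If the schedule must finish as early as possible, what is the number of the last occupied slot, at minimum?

The precedence chain requires at least 2 distinct slots.
With at most 3 per slot and 8 tasks, at least 3 slots are needed.
Sync can't be placed before 7, so the schedule must run through at least slot 7.
7 works (last occupied slot: 7): for example Plan=1, Scope=2, Package=1, Sync=7, Audit=1, Refactor=2, QA=3, Launch=2.

7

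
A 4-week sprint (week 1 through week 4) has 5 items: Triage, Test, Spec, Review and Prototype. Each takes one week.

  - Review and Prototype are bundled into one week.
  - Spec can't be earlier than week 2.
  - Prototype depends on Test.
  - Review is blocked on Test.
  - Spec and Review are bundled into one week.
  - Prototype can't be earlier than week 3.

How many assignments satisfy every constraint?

Splitting on Triage: it can be week 1 (5), week 2 (5), week 3 (5), week 4 (5). Listing each branch's schedules as (Test, Spec, Review, Prototype) by week number:
Triage=week 1: (1,3,3,3) (1,4,4,4) (2,3,3,3) (2,4,4,4) (3,4,4,4) — 5.
Triage=week 2: (1,3,3,3) (1,4,4,4) (2,3,3,3) (2,4,4,4) (3,4,4,4) — 5.
Triage=week 3: (1,3,3,3) (1,4,4,4) (2,3,3,3) (2,4,4,4) (3,4,4,4) — 5.
Triage=week 4: (1,3,3,3) (1,4,4,4) (2,3,3,3) (2,4,4,4) (3,4,4,4) — 5.
Summing: 5 + 5 + 5 + 5 = 20.

20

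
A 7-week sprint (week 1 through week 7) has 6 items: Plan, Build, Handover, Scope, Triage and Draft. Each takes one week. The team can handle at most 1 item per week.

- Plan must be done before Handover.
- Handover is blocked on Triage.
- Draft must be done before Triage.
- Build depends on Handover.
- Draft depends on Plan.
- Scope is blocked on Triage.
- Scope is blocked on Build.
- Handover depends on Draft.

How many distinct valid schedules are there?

7

Splitting on Plan: it can be week 1 (6), week 2 (1). Listing each branch's schedules as (Build, Handover, Scope, Triage, Draft) by week number:
Plan=week 1: (5,4,6,3,2) (5,4,7,3,2) (6,4,7,3,2) (6,5,7,3,2) (6,5,7,4,2) (6,5,7,4,3) — 6.
Plan=week 2: (6,5,7,4,3) — 1.
Summing: 6 + 1 = 7.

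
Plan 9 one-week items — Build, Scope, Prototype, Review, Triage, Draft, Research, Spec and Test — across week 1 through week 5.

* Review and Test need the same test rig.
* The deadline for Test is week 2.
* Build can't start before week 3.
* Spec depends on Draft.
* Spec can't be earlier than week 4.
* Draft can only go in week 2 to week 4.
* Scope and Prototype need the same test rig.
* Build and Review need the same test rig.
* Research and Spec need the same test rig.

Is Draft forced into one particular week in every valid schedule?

Draft can be week 2 (e.g. Draft in week 2, Triage in week 1, Build in week 3, Scope in week 1, Review in week 2, Prototype in week 2, Research in week 1, Spec in week 4, Test in week 1) or week 3 (e.g. Research in week 1, Draft in week 3, Review in week 2, Scope in week 1, Test in week 1, Build in week 3, Spec in week 4, Triage in week 1, Prototype in week 2).

No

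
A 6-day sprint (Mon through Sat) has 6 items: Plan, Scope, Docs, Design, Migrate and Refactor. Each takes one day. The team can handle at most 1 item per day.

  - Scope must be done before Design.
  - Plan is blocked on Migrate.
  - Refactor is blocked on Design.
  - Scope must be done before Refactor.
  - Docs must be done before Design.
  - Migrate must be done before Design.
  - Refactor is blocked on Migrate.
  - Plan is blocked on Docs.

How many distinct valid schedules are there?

Splitting on Plan: it can be Wed (2), Thu (6), Fri (6), Sat (6). Listing each branch's schedules as (Scope, Docs, Design, Migrate, Refactor):
Plan=Wed: (Thu,Mon,Fri,Tue,Sat) (Thu,Tue,Fri,Mon,Sat) — 2.
Plan=Thu: (Mon,Tue,Fri,Wed,Sat) (Mon,Wed,Fri,Tue,Sat) (Tue,Mon,Fri,Wed,Sat) (Tue,Wed,Fri,Mon,Sat) (Wed,Mon,Fri,Tue,Sat) (Wed,Tue,Fri,Mon,Sat) — 6.
Plan=Fri: (Mon,Tue,Thu,Wed,Sat) (Mon,Wed,Thu,Tue,Sat) (Tue,Mon,Thu,Wed,Sat) (Tue,Wed,Thu,Mon,Sat) (Wed,Mon,Thu,Tue,Sat) (Wed,Tue,Thu,Mon,Sat) — 6.
Plan=Sat: (Mon,Tue,Thu,Wed,Fri) (Mon,Wed,Thu,Tue,Fri) (Tue,Mon,Thu,Wed,Fri) (Tue,Wed,Thu,Mon,Fri) (Wed,Mon,Thu,Tue,Fri) (Wed,Tue,Thu,Mon,Fri) — 6.
Summing: 2 + 6 + 6 + 6 = 20.

20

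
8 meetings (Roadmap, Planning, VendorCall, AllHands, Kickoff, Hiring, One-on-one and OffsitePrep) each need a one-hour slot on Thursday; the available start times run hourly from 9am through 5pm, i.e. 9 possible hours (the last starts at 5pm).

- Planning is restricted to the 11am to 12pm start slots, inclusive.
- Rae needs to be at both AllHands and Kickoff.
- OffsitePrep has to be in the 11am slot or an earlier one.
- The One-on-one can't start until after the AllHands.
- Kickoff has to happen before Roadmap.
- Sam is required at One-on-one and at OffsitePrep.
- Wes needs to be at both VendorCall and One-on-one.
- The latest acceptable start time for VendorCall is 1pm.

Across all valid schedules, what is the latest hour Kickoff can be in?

4pm

Downstream work caps Kickoff at 4pm.
Kickoff at 4pm is achievable: Planning -> 11am, VendorCall -> 9am, One-on-one -> 10am, Hiring -> 9am, OffsitePrep -> 9am, Kickoff -> 4pm, Roadmap -> 5pm, AllHands -> 9am.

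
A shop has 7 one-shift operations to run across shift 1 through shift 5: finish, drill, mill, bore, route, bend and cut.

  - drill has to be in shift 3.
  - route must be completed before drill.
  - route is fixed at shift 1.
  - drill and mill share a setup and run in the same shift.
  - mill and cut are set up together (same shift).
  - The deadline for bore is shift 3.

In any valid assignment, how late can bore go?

Bore's own window allows nothing later than shift 3.
bore at shift 3 is achievable: mill=shift 3; cut=shift 3; bore=shift 3; finish=shift 1; drill=shift 3; route=shift 1; bend=shift 1.

shift 3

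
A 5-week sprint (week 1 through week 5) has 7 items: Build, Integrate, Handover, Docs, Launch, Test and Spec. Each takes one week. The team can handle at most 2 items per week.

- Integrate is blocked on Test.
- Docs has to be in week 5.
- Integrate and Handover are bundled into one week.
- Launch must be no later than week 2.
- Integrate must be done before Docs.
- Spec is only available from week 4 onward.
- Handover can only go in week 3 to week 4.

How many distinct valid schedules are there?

40

Splitting on Build: it can be week 1 (11), week 2 (11), week 3 (6), week 4 (8), week 5 (4). Listing each branch's schedules as (Integrate, Handover, Docs, Launch, Test, Spec) by week number:
Build=week 1: (3,3,5,1,2,4) (3,3,5,1,2,5) (3,3,5,2,1,4) (3,3,5,2,1,5) (3,3,5,2,2,4) (3,3,5,2,2,5) (4,4,5,1,2,5) (4,4,5,1,3,5) (4,4,5,2,1,5) (4,4,5,2,2,5) (4,4,5,2,3,5) — 11.
Build=week 2: (3,3,5,1,1,4) (3,3,5,1,1,5) (3,3,5,1,2,4) (3,3,5,1,2,5) (3,3,5,2,1,4) (3,3,5,2,1,5) (4,4,5,1,1,5) (4,4,5,1,2,5) (4,4,5,1,3,5) (4,4,5,2,1,5) (4,4,5,2,3,5) — 11.
Build=week 3: (4,4,5,1,1,5) (4,4,5,1,2,5) (4,4,5,1,3,5) (4,4,5,2,1,5) (4,4,5,2,2,5) (4,4,5,2,3,5) — 6.
Build=week 4: (3,3,5,1,1,4) (3,3,5,1,1,5) (3,3,5,1,2,4) (3,3,5,1,2,5) (3,3,5,2,1,4) (3,3,5,2,1,5) (3,3,5,2,2,4) (3,3,5,2,2,5) — 8.
Build=week 5: (3,3,5,1,1,4) (3,3,5,1,2,4) (3,3,5,2,1,4) (3,3,5,2,2,4) — 4.
Summing: 11 + 11 + 6 + 8 + 4 = 40.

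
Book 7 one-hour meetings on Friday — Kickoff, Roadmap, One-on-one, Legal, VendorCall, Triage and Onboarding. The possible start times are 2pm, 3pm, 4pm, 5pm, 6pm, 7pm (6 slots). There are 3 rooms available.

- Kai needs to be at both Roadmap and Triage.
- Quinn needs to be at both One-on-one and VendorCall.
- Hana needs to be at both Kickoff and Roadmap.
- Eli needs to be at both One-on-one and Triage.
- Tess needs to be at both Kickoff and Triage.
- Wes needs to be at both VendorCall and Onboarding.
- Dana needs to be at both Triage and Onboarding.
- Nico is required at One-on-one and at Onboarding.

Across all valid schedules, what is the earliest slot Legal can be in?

Legal at 2pm is achievable: Kickoff in 2pm; Triage in 4pm; One-on-one in 2pm; VendorCall in 3pm; Legal in 2pm; Onboarding in 5pm; Roadmap in 3pm.

2pm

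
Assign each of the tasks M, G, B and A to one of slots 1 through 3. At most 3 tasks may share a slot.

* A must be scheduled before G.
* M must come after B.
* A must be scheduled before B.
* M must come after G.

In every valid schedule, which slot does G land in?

2

Precedence pushes G to at least 2; downstream work caps G at 2.
So G is pinned to 2.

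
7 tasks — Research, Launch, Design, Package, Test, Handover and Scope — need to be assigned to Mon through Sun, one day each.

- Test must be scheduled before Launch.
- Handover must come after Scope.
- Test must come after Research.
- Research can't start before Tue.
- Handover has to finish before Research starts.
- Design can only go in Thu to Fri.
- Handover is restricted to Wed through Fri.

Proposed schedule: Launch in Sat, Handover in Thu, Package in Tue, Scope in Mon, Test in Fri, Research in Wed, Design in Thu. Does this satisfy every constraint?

No. Handover has to finish before Research starts is not satisfied.

Research can't start before Tue — holds.
Handover is restricted to Wed through Fri — holds.
Design can only go in Thu to Fri — holds.
Handover must come after Scope — holds.
Handover has to finish before Research starts — violated.
Test must be scheduled before Launch — holds.
Test must come after Research — holds.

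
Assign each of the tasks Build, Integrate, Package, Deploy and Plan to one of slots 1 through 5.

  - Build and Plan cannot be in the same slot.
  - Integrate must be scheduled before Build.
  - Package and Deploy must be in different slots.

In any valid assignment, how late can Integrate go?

Downstream work caps Integrate at 4.
Integrate at 4 is achievable: Plan=1, Package=1, Integrate=4, Deploy=2, Build=5.

4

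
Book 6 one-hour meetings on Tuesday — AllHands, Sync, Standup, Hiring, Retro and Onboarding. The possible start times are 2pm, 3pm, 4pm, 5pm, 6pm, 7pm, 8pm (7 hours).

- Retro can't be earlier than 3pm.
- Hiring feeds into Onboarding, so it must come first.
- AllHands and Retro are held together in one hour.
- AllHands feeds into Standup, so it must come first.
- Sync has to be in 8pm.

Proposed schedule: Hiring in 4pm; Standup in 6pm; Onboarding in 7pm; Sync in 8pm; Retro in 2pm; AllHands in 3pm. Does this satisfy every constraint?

No — it violates: Retro can't be earlier than 3pm

Retro can't be earlier than 3pm — violated.
Sync has to be in 8pm — holds.
AllHands and Retro are held together in one hour — violated.
Hiring feeds into Onboarding, so it must come first — holds.
AllHands feeds into Standup, so it must come first — holds.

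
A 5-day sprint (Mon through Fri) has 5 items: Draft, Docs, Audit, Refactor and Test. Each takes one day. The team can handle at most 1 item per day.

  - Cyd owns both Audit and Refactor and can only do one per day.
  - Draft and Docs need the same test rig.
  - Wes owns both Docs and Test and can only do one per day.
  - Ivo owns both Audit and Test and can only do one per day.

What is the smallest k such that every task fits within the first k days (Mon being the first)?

5 days

With at most 1 per day and 5 tasks, at least 5 days are needed.
5 works (last occupied day: Fri): for example Docs -> Tue, Test -> Fri, Refactor -> Thu, Audit -> Wed, Draft -> Mon.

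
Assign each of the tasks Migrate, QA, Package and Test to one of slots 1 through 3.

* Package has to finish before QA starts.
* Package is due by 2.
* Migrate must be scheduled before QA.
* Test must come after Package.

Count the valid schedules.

8

Splitting on Migrate: it can be 1 (5), 2 (3). Listing each branch's schedules as (QA, Package, Test):
Migrate=1: (2,1,2) (2,1,3) (3,1,2) (3,1,3) (3,2,3) — 5.
Migrate=2: (3,1,2) (3,1,3) (3,2,3) — 3.
Summing: 5 + 3 = 8.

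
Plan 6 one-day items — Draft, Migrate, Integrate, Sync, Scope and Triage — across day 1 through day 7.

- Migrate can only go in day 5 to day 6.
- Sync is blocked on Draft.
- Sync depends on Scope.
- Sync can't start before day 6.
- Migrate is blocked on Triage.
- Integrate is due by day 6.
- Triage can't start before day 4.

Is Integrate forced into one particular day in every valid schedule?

No

Integrate can be day 1 (e.g. Triage -> day 4; Draft -> day 1; Integrate -> day 1; Scope -> day 1; Sync -> day 6; Migrate -> day 5) or day 2 (e.g. Integrate -> day 2; Scope -> day 1; Draft -> day 1; Triage -> day 4; Sync -> day 6; Migrate -> day 5).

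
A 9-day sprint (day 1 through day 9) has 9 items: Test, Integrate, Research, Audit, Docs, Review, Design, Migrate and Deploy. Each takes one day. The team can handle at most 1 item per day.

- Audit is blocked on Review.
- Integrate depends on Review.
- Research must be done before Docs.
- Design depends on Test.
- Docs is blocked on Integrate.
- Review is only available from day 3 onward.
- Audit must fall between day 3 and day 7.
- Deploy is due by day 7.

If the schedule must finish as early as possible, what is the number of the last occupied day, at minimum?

The precedence chain requires at least 3 distinct days.
With at most 1 per day and 9 tasks, at least 9 days are needed.
Propagating the time windows through the other constraints, Docs can't land before day 5, so the schedule must run through at least day 5.
9 works (last occupied day: day 9): for example Audit=day 4, Deploy=day 1, Docs=day 6, Research=day 2, Design=day 8, Review=day 3, Integrate=day 5, Migrate=day 9, Test=day 7.

9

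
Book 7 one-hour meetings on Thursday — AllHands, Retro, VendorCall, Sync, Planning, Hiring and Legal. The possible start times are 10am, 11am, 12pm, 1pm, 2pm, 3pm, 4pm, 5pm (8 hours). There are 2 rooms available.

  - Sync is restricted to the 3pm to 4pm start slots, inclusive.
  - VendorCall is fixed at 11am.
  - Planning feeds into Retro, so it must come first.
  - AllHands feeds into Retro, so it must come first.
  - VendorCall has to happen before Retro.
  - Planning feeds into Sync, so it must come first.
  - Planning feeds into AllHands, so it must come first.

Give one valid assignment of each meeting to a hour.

Hiring -> 10am, AllHands -> 11am, Planning -> 10am, Legal -> 12pm, Retro -> 12pm, Sync -> 3pm, VendorCall -> 11am

Checking: Planning(10am) before Retro(12pm); AllHands(11am) before Retro(12pm); Planning(10am) before AllHands(11am); VendorCall(11am) before Retro(12pm); Planning(10am) before Sync(3pm); Sync=3pm in [3pm,4pm]; VendorCall=11am in [11am,11am]; max 2 per hour (cap 2).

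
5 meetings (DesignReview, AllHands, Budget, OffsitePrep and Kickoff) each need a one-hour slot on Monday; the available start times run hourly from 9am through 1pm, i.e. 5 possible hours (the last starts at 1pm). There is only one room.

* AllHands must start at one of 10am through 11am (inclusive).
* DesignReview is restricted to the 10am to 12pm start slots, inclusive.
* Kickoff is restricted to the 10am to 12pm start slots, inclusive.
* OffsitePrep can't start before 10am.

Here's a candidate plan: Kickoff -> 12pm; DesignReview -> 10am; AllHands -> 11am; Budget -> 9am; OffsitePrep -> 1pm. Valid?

DesignReview is restricted to the 10am to 12pm start slots, inclusive — holds.
There is only one room — holds.
Kickoff is restricted to the 10am to 12pm start slots, inclusive — holds.
AllHands must start at one of 10am through 11am (inclusive) — holds.
OffsitePrep can't start before 10am — holds.

Yes, all constraints hold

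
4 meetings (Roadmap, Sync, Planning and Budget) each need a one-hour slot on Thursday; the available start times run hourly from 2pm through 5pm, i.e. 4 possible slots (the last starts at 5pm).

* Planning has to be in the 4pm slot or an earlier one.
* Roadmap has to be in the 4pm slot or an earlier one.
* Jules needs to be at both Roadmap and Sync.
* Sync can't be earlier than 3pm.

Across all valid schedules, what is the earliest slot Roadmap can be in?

Roadmap's own window allows nothing later than 4pm.
Roadmap at 2pm is achievable: Roadmap=2pm; Budget=2pm; Planning=2pm; Sync=3pm.

2pm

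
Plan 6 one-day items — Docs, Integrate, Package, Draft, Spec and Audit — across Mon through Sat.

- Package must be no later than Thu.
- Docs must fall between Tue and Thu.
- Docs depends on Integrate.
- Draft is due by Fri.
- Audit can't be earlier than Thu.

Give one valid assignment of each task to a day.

Integrate=Mon, Docs=Tue, Package=Mon, Draft=Mon, Audit=Thu, Spec=Mon

Checking: Integrate(Mon) before Docs(Tue); Package=Mon in [Mon,Thu]; Docs=Tue in [Tue,Thu]; Draft=Mon in [Mon,Fri]; Audit=Thu in [Thu,Sat].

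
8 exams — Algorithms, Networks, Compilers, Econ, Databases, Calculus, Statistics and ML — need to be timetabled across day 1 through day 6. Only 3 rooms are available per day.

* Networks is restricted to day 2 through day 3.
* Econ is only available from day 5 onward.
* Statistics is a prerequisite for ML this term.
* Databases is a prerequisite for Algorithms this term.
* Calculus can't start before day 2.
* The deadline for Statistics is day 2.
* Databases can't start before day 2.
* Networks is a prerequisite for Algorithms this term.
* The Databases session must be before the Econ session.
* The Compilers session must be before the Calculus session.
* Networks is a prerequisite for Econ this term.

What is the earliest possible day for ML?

Precedence pushes ML to at least day 2.
ML at day 2 is achievable: Networks -> day 2, ML -> day 2, Algorithms -> day 3, Calculus -> day 3, Statistics -> day 1, Compilers -> day 1, Econ -> day 5, Databases -> day 2.

day 2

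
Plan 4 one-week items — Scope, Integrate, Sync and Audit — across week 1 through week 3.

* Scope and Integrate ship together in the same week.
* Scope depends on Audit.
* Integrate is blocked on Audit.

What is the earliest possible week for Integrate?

Precedence pushes Integrate to at least week 2.
Integrate at week 2 is achievable: Integrate in week 2, Scope in week 2, Sync in week 1, Audit in week 1.

week 2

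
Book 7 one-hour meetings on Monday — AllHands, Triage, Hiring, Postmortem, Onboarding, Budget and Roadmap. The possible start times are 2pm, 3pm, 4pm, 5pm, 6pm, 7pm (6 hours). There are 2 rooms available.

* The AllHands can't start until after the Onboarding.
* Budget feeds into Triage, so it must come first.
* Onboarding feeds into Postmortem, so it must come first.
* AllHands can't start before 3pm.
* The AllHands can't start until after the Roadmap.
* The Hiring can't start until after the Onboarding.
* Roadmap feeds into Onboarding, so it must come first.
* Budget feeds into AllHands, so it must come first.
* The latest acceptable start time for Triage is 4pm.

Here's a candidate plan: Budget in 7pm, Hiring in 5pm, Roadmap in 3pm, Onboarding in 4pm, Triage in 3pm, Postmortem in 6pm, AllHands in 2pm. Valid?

Invalid. Budget feeds into AllHands, so it must come first.

AllHands can't start before 3pm — violated.
There are 2 rooms available — holds.
The AllHands can't start until after the Onboarding — violated.
The latest acceptable start time for Triage is 4pm — holds.
Onboarding feeds into Postmortem, so it must come first — holds.
The AllHands can't start until after the Roadmap — violated.
Budget feeds into Triage, so it must come first — violated.
The Hiring can't start until after the Onboarding — holds.
Budget feeds into AllHands, so it must come first — violated.
Roadmap feeds into Onboarding, so it must come first — holds.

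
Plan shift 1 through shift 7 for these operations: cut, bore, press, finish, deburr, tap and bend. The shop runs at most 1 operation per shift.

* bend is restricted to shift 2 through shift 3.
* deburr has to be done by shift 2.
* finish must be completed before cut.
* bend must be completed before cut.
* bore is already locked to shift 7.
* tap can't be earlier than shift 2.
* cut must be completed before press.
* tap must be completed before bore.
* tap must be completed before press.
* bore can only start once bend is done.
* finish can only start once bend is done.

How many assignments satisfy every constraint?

Enumerating: cut -> shift 5, finish -> shift 4, bore -> shift 7, press -> shift 6, deburr -> shift 1, bend -> shift 2, tap -> shift 3 | finish -> shift 3, deburr -> shift 1, bore -> shift 7, tap -> shift 4, press -> shift 6, bend -> shift 2, cut -> shift 5 | cut -> shift 4; press -> shift 6; deburr -> shift 1; bore -> shift 7; tap -> shift 5; bend -> shift 2; finish -> shift 3 | bore in shift 7, press in shift 6, cut in shift 5, bend in shift 3, finish in shift 4, tap in shift 2, deburr in shift 1.

4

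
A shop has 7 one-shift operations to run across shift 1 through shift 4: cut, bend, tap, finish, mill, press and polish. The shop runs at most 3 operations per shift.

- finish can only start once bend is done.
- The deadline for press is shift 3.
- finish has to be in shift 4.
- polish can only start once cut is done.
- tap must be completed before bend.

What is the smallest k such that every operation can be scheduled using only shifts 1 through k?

The precedence chain requires at least 3 distinct shifts.
With at most 3 per shift and 7 operations, at least 3 shifts are needed.
finish can't be placed before shift 4, so the schedule must run through at least shift 4.
4 works (last occupied shift: shift 4): for example polish in shift 2; finish in shift 4; mill in shift 2; tap in shift 1; bend in shift 2; cut in shift 1; press in shift 1.

4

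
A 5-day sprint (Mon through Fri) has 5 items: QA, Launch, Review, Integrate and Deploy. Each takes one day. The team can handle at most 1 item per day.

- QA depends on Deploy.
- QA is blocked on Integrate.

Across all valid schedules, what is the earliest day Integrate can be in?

Downstream work caps Integrate at Thu.
Integrate at Mon is achievable: Launch in Thu, Integrate in Mon, Deploy in Tue, QA in Wed, Review in Fri.

Mon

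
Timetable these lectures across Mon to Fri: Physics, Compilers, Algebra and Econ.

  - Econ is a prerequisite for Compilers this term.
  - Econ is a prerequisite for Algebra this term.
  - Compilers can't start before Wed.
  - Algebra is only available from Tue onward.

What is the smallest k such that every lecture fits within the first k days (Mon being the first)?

3

The precedence chain requires at least 2 distinct days.
Compilers can't be placed before Wed — that is day 3 counting from Mon — so the schedule must run through at least 3 days.
3 works (last occupied day: Wed): for example Compilers in Wed; Physics in Mon; Econ in Mon; Algebra in Tue.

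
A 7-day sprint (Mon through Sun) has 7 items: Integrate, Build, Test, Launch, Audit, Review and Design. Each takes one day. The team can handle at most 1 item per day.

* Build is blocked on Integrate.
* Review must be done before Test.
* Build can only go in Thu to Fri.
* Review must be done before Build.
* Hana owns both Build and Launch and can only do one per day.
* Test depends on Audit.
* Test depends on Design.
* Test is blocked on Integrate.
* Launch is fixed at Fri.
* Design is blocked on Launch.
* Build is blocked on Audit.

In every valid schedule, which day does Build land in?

Build's window is Thu–Fri.
Launch is fixed at Fri, and Build can't share a day with Launch.
So Build must be Thu.

Thu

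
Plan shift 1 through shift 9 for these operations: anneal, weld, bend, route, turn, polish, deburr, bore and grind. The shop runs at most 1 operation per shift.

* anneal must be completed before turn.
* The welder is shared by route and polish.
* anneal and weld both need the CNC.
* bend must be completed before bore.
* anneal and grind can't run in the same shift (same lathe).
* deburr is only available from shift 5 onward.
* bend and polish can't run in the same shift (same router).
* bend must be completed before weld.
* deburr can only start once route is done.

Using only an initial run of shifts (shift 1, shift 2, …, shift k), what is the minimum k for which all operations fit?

9

The precedence chain requires at least 2 distinct shifts.
With at most 1 per shift and 9 operations, at least 9 shifts are needed.
deburr can't be placed before shift 5, so the schedule must run through at least shift 5.
9 works (last occupied shift: shift 9): for example weld in shift 3; deburr in shift 5; route in shift 4; grind in shift 9; polish in shift 8; anneal in shift 2; bend in shift 1; turn in shift 6; bore in shift 7.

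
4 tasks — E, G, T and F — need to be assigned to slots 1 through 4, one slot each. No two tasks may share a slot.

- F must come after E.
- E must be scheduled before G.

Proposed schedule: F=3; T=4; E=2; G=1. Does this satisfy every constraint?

F must come after E — holds.
E must be scheduled before G — violated.
No two tasks may share a slot — holds.

Invalid. E must be scheduled before G.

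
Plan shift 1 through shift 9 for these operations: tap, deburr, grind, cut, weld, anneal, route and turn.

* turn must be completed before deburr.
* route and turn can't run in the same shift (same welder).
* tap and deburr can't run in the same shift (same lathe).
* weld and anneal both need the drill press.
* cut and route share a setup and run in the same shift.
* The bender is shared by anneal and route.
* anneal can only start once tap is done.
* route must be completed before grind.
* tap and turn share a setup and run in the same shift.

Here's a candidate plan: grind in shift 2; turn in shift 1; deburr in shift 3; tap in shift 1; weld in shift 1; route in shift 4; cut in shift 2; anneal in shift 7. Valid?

No — it violates: route must be completed before grind

turn must be completed before deburr — holds.
cut and route share a setup and run in the same shift — violated.
route and turn can't run in the same shift (same welder) — holds.
weld and anneal both need the drill press — holds.
route must be completed before grind — violated.
tap and turn share a setup and run in the same shift — holds.
anneal can only start once tap is done — holds.
The bender is shared by anneal and route — holds.
tap and deburr can't run in the same shift (same lathe) — holds.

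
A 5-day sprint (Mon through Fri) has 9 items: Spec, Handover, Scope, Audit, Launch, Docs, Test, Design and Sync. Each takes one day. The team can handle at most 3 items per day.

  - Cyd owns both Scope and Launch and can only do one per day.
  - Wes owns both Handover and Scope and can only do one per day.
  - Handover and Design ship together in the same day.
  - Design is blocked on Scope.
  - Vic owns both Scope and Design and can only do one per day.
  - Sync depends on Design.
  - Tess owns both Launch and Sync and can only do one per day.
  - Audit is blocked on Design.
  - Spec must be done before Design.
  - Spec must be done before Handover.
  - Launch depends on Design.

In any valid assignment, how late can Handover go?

Wed

Precedence pushes Handover to at least Tue; Handover must be in the same day as Design, which can't be after Thu, so Handover is at most Thu.
Handover at Wed is achievable: Spec=Mon, Scope=Mon, Audit=Thu, Handover=Wed, Sync=Fri, Docs=Mon, Test=Tue, Launch=Thu, Design=Wed.
Nothing later works — the conflict and capacity constraints rule out every day after Wed.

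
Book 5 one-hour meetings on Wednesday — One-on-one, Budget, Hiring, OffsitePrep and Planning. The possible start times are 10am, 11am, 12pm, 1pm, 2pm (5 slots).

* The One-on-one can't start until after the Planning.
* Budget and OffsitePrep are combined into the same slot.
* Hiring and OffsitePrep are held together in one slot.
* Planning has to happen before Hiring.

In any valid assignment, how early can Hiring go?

Precedence pushes Hiring to at least 11am.
Hiring at 11am is achievable: Hiring in 11am, One-on-one in 11am, Budget in 11am, OffsitePrep in 11am, Planning in 10am.

11am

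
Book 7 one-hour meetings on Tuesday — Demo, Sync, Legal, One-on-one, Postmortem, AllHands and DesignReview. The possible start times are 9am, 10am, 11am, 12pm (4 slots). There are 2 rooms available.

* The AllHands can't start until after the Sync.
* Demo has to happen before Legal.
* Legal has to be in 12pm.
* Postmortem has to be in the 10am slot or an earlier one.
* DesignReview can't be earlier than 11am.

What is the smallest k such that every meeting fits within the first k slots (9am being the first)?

4 slots

The precedence chain requires at least 2 distinct slots.
With at most 2 per slot and 7 meetings, at least 4 slots are needed.
Legal can't be placed before 12pm — that is slot 4 counting from 9am — so the schedule must run through at least 4 slots.
4 works (last occupied slot: 12pm): for example Sync in 10am; Legal in 12pm; DesignReview in 11am; Postmortem in 9am; AllHands in 11am; One-on-one in 10am; Demo in 9am.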